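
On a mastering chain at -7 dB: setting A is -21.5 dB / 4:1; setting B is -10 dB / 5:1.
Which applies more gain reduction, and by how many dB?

A: overshoot 14.5 dB → output overshoot 3.625 dB → GR 10.875 dB.
B: overshoot 3 dB → output overshoot 0.6 dB → GR 2.4 dB.
A applies 8.475 dB more gain reduction.

A, by 8.475 dB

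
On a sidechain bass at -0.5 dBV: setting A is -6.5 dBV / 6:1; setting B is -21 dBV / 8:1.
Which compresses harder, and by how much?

B, by 12.9375 dB

A: 6 dB over, compressed to 1 dB over, so 5 dB of GR.
B: 20.5 dB over, compressed to 2.5625 dB over, so 17.9375 dB of GR.
B reduces 12.9375 dB more.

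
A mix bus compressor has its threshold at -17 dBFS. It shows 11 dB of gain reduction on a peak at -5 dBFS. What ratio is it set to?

Input overshoot = -5 − (-17) = 12 dB.
Output overshoot = 12 − 11 = 1 dB.
Ratio = input overshoot / output overshoot = 12 / 1 = 12.

12:1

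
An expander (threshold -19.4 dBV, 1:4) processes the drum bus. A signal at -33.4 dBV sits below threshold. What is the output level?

-75.4 dBV

Below threshold, a 1:4 expander applies gain = (4−1)×(T − x) of attenuation.
(4−1) × 14 = 42 dB, so output = -33.4 − 42 = -75.4 dBV.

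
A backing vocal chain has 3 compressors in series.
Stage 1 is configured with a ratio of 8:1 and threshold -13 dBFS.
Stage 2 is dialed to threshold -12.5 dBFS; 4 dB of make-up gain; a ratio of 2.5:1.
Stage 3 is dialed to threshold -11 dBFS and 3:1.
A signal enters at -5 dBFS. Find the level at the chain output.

-10.1 dBFS

Stage 1: overshoot 8 dB → 8/8 = 1 dB → -12 dBFS.
Stage 2: overshoot 0.5 dB → 0.5/2.5 = 0.2 dB → -12.3 dBFS; +4 dB make-up → -8.3 dBFS.
Stage 3: -8.3 dBFS is 2.7 dB over -11 dBFS; at 3:1 that becomes 0.9 dB over, giving -10.1 dBFS.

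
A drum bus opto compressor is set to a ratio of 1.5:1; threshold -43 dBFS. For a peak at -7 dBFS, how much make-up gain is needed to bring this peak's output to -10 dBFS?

Without make-up, output = threshold + overshoot/1.5 = -43 + 24 = -19 dBFS.
Gap to target: 9 dB.

9 dB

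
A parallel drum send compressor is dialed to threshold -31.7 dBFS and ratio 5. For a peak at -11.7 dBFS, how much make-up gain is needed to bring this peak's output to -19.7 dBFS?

8 dB

Overshoot 20 dB → 20/5 = 4 dB after compression, so the compressed level is -31.7 + 4 = -27.7 dBFS.
Make-up = target − compressed = -19.7 − (-27.7) = 8 dB.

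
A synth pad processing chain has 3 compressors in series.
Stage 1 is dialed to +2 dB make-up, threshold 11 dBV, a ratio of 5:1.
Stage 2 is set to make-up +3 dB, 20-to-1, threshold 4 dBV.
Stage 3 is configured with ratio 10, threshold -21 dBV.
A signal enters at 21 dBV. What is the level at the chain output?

-18.145 dBV

Stage 1: overshoot 10 dB → 10/5 = 2 dB → 13 dBV; +2 dB make-up → 15 dBV.
Stage 2: 11 dB above 4 dBV, reduced 20:1 to 0.55 dB above → 4.55 dBV; +3 dB make-up → 7.55 dBV.
Stage 3: 7.55 dBV is 28.55 dB over -21 dBV; at 10:1 that becomes 2.855 dB over, giving -18.145 dBV.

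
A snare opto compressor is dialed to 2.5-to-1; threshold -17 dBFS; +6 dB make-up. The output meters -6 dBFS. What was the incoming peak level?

-4.5 dBFS

Stripping the +6 dB make-up gives -12 dBFS at the gain stage.
The compressed level sits -12 − (-17) = 5 dB over threshold.
Before 2.5:1 compression the overshoot was 5 × 2.5 = 12.5 dB, so input = -17 + 12.5 = -4.5 dBFS.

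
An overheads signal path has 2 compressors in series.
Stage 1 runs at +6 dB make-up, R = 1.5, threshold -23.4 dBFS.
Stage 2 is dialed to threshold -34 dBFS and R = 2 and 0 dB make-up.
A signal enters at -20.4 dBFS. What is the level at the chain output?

Stage 1: -20.4 dBFS is 3 dB over -23.4 dBFS; at 1.5:1 that becomes 2 dB over, giving -21.4 dBFS; +6 dB make-up → -15.4 dBFS.
Stage 2: overshoot 18.6 dB → 18.6/2 = 9.3 dB → -24.7 dBFS.

-24.7 dBFS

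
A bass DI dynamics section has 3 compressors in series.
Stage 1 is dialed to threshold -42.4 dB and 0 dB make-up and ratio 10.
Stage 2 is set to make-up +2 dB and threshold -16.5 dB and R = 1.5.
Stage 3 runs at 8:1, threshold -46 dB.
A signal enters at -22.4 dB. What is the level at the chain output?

Stage 1: 20 dB above -42.4 dB, reduced 10:1 to 2 dB above → -40.4 dB.
Stage 2: -40.4 dB ≤ -16.5 dB, so stage 2 doesn't engage; make-up brings it to -38.4 dB.
Stage 3: overshoot 7.6 dB → 7.6/8 = 0.95 dB → -45.05 dB.

-45.05 dB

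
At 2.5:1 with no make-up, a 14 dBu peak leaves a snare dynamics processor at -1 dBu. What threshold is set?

-11 dBu

Let T be the threshold. Output overshoot = (input overshoot)/R, so -1 − T = (14 − T)/2.5.
2.5·(-1 − T) = 14 − T → 1.5·T = -2.5 − 14 = -16.5.
T = -16.5/1.5 = -11 dBu.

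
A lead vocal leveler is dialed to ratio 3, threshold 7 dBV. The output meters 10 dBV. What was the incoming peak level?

That's 3 dB above the 7 dBV threshold.
Input overshoot = R × output overshoot = 9 dB → input = 7 + 9 = 16 dBV.

16 dBV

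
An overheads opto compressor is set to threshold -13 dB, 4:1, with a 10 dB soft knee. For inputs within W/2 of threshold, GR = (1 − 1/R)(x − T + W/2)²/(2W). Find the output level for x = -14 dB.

-14.6 dB

x − T + W/2 = -14 − (-13) + 5 = 4.
GR = (1 − 1/4) × 4² / 20 = 0.75 × 16 / 20 = 0.6 dB.
Output = -14 − 0.6 = -14.6 dB.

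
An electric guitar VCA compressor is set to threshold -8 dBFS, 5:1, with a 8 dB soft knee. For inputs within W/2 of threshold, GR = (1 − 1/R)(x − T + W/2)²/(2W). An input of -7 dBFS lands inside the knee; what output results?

-8.25 dBFS

x − T + W/2 = -7 − (-8) + 4 = 5.
GR = (1 − 1/5) × 5² / 16 = 0.8 × 25 / 16 = 1.25 dB.
Output = -7 − 1.25 = -8.25 dBFS.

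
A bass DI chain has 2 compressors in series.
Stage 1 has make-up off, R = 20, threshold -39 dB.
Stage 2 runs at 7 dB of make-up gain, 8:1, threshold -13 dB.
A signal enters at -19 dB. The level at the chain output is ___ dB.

-31 dB

Stage 1: 20 dB above -39 dB, reduced 20:1 to 1 dB above → -38 dB.
Stage 2: -38 dB ≤ -13 dB, so stage 2 doesn't engage; make-up brings it to -31 dB.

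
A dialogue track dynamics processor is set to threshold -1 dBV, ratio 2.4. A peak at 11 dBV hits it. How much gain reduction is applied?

The signal is 12 dB above threshold.
At 2.4:1, output sits 12/2.4 = 5 dB above threshold.
GR = overshoot in − overshoot out = 12 − 5 = 7 dB.

7 dB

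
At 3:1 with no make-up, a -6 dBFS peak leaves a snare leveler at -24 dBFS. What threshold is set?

Gain reduction = -6 − (-24) = 18 dB; output overshoot = GR / (R − 1) = 18 / 2 = 9 dB.
Threshold = output − output overshoot = -24 − 9 = -33 dBFS.

-33 dBFS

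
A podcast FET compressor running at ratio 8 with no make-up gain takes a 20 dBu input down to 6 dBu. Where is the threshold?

Input is 16 dB above T (since output overshoot × R = input overshoot: (6 − T)·8 = 20 − T gives T = 4 dBu).
Check: 4 + (20 − 4)/8 = 4 + 2 = 6 dBu. ✓

4 dBu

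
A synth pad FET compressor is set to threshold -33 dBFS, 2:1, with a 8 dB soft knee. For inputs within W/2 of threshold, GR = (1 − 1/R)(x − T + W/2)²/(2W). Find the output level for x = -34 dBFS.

x − T + W/2 = -34 − (-33) + 4 = 3.
GR = (1 − 1/2) × 3² / 16 = 0.5 × 9 / 16 = 0.28125 dB.
Output = -34 − 0.28125 = -34.28125 dBFS.

-34.28125 dBFS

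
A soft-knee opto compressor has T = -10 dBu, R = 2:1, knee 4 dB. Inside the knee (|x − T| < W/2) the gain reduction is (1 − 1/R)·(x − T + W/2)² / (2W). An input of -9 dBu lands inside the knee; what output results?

-9.5625 dBu

x − T + W/2 = -9 − (-10) + 2 = 3.
GR = (1 − 1/2) × 3² / 8 = 0.5 × 9 / 8 = 0.5625 dB.
Output = -9 − 0.5625 = -9.5625 dBu.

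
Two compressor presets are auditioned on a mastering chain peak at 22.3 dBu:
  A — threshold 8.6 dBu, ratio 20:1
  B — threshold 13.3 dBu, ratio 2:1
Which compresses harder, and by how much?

A: 13.7 dB over, compressed to 0.685 dB over, so 13.015 dB of GR.
B: 9 dB over, compressed to 4.5 dB over, so 4.5 dB of GR.
A reduces 8.515 dB more.

A, by 8.515 dB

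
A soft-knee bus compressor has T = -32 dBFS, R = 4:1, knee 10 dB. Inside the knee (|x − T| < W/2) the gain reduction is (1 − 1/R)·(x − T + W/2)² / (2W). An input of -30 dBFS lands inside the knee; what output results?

x − T + W/2 = -30 − (-32) + 5 = 7.
GR = (1 − 1/4) × 7² / 20 = 0.75 × 49 / 20 = 1.8375 dB.
Output = -30 − 1.8375 = -31.8375 dBFS.

-31.8375 dBFS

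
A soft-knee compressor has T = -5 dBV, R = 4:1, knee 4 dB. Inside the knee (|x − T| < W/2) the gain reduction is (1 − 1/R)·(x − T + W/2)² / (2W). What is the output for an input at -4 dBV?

x − T + W/2 = -4 − (-5) + 2 = 3.
GR = (1 − 1/4) × 3² / 8 = 0.75 × 9 / 8 = 0.84375 dB.
Output = -4 − 0.84375 = -4.84375 dBV.

-4.84375 dBV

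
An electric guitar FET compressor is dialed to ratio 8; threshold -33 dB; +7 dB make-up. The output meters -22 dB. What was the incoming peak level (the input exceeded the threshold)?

-1 dB

Remove make-up: -22 − 7 = -29 dB.
The compressed level sits -29 − (-33) = 4 dB over threshold.
Input overshoot = R × output overshoot = 32 dB → input = -33 + 32 = -1 dB.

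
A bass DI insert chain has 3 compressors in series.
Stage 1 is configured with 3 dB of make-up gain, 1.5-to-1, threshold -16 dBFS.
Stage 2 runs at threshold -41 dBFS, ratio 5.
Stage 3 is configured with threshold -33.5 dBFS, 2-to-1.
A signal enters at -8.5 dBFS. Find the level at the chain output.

-34.4 dBFS

Stage 1: -8.5 dBFS is 7.5 dB over -16 dBFS; at 1.5:1 that becomes 5 dB over, giving -11 dBFS; +3 dB make-up → -8 dBFS.
Stage 2: overshoot 33 dB → 33/5 = 6.6 dB → -34.4 dBFS.
Stage 3: -34.4 dBFS ≤ -33.5 dBFS, so stage 3 doesn't engage; output -34.4 dBFS.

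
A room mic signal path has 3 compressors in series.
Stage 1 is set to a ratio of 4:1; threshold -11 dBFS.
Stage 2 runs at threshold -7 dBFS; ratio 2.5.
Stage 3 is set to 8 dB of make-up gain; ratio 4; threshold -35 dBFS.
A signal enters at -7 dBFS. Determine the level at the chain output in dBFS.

-20.75 dBFS

Stage 1: 4 dB above -11 dBFS, reduced 4:1 to 1 dB above → -10 dBFS.
Stage 2: -10 dBFS ≤ -7 dBFS, so stage 2 doesn't engage; output -10 dBFS.
Stage 3: overshoot 25 dB → 25/4 = 6.25 dB → -28.75 dBFS; +8 dB make-up → -20.75 dBFS.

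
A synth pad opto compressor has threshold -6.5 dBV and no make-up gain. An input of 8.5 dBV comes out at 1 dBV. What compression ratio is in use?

2:1

Input overshoot = 8.5 − (-6.5) = 15 dB; output overshoot = 1 − (-6.5) = 7.5 dB.
Ratio = 15 / 7.5 = 2.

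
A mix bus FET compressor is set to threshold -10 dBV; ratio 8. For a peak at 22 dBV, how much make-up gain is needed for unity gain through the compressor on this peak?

The peak compresses to -10 + 32/8 = -6 dBV.
To reach 22 dBV requires 22 − (-6) = 28 dB of make-up.

28 dB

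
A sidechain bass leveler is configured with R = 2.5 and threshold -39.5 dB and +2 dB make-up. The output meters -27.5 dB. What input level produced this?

-14.5 dB

Remove make-up: -27.5 − 2 = -29.5 dB.
The compressed level sits -29.5 − (-39.5) = 10 dB over threshold.
Undo the ratio: input overshoot = 10 × 2.5 = 25 dB, giving input = -14.5 dB.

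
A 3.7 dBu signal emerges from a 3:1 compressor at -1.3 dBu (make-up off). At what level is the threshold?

-3.8 dBu

Let T be the threshold. Output overshoot = (input overshoot)/R, so -1.3 − T = (3.7 − T)/3.
3·(-1.3 − T) = 3.7 − T → 2·T = -3.9 − 3.7 = -7.6.
T = -7.6/2 = -3.8 dBu.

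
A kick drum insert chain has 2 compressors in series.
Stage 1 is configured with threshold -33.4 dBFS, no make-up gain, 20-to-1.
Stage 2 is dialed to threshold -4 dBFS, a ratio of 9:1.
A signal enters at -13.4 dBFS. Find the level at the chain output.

-32.4 dBFS

Stage 1: overshoot 20 dB → 20/20 = 1 dB → -32.4 dBFS.
Stage 2: -32.4 dBFS ≤ -4 dBFS, so stage 2 doesn't engage; output -32.4 dBFS.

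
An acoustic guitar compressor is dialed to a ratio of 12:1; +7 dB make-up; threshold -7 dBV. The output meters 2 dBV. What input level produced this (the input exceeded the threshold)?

17 dBV

Stripping the +7 dB make-up gives -5 dBV at the gain stage.
That's 2 dB above the -7 dBV threshold.
Input overshoot = R × output overshoot = 24 dB → input = -7 + 24 = 17 dBV.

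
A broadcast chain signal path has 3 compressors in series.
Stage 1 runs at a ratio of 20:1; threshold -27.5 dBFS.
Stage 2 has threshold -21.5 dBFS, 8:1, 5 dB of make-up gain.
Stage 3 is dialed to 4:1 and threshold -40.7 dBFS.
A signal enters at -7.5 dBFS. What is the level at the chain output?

Stage 1: 20 dB above -27.5 dBFS, reduced 20:1 to 1 dB above → -26.5 dBFS.
Stage 2: below threshold (-26.5 ≤ -21.5); passes unchanged; make-up brings it to -21.5 dBFS.
Stage 3: overshoot 19.2 dB → 19.2/4 = 4.8 dB → -35.9 dBFS.

-35.9 dBFS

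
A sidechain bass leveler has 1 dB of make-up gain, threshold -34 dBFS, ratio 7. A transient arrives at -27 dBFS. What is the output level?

The input is 7 dB above the -34 dBFS threshold.
The 7 dB excess becomes 1 dB after 7:1 reduction.
Output = -34 + 1 = -33 dBFS; make-up adds 1 dB, giving -32 dBFS.

-32 dBFS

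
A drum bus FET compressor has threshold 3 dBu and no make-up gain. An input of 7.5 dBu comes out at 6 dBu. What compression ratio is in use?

1.5:1

Input overshoot = 7.5 − 3 = 4.5 dB; output overshoot = 6 − 3 = 3 dB.
Ratio = 4.5 / 3 = 1.5.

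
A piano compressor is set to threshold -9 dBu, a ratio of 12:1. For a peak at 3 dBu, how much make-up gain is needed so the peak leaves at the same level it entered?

11 dB

Overshoot 12 dB → 12/12 = 1 dB after compression, so the compressed level is -9 + 1 = -8 dBu.
Make-up = target − compressed = 3 − (-8) = 11 dB.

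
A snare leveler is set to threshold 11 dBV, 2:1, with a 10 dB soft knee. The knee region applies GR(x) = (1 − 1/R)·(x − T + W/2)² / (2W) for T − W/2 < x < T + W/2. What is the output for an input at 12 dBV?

11.1 dBV

x − T + W/2 = 12 − 11 + 5 = 6.
GR = (1 − 1/2) × 6² / 20 = 0.5 × 36 / 20 = 0.9 dB.
Output = 12 − 0.9 = 11.1 dBV.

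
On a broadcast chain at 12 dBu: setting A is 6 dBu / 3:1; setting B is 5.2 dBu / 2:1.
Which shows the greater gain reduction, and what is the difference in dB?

A: overshoot 6 dB → output overshoot 2 dB → GR 4 dB.
B: overshoot 6.8 dB → output overshoot 3.4 dB → GR 3.4 dB.
A reduces 0.6 dB more.

A, by 0.6 dB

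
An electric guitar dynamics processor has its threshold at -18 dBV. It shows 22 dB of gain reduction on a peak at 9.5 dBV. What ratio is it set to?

5:1

Input overshoot = 9.5 − (-18) = 27.5 dB.
Output overshoot = 27.5 − 22 = 5.5 dB.
Ratio = input overshoot / output overshoot = 27.5 / 5.5 = 5.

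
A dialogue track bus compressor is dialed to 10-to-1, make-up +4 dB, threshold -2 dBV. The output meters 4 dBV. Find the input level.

18 dBV

Remove make-up: 4 − 4 = 0 dBV.
The compressed level sits 0 − (-2) = 2 dB over threshold.
Input overshoot = R × output overshoot = 20 dB → input = -2 + 20 = 18 dBV.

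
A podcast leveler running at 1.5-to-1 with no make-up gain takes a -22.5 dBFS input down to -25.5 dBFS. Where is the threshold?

-31.5 dBFS

Gain reduction = -22.5 − (-25.5) = 3 dB; output overshoot = GR / (R − 1) = 3 / 0.5 = 6 dB.
Threshold = output − output overshoot = -25.5 − 6 = -31.5 dBFS.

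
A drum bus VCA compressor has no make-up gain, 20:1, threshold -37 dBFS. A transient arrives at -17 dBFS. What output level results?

-36 dBFS

The input is 20 dB above the -37 dBFS threshold.
The 20 dB excess becomes 1 dB after 20:1 reduction.
So the level is -37 + 1 = -36 dBFS.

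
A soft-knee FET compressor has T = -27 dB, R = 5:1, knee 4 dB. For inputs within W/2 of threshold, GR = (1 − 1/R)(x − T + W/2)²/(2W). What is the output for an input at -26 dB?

x − T + W/2 = -26 − (-27) + 2 = 3.
GR = (1 − 1/5) × 3² / 8 = 0.8 × 9 / 8 = 0.9 dB.
Output = -26 − 0.9 = -26.9 dB.

-26.9 dB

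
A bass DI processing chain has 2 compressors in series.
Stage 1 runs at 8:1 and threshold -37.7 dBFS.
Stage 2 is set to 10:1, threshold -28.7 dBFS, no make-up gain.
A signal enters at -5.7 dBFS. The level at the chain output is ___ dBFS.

-33.7 dBFS

Stage 1: overshoot 32 dB → 32/8 = 4 dB → -33.7 dBFS.
Stage 2: -33.7 dBFS is at or below the -28.7 dBFS threshold — no compression; output -33.7 dBFS.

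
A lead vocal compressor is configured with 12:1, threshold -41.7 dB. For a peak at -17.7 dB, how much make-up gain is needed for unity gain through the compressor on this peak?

Without make-up, output = threshold + overshoot/12 = -41.7 + 2 = -39.7 dB.
Gap to target: 22 dB.

22 dB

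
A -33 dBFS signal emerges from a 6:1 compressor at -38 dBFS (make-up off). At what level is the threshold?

-39 dBFS

Input is 6 dB above T (since output overshoot × R = input overshoot: (-38 − T)·6 = -33 − T gives T = -39 dBFS).
Check: -39 + (-33 − (-39))/6 = -39 + 1 = -38 dBFS. ✓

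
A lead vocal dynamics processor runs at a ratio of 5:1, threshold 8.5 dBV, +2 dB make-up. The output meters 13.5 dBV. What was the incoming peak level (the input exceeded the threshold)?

Stripping the +2 dB make-up gives 11.5 dBV at the gain stage.
That's 3 dB above the 8.5 dBV threshold.
Before 5:1 compression the overshoot was 3 × 5 = 15 dB, so input = 8.5 + 15 = 23.5 dBV.

23.5 dBV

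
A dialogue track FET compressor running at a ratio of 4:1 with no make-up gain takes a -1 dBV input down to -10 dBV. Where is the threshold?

-13 dBV

Gain reduction = -1 − (-10) = 9 dB; output overshoot = GR / (R − 1) = 9 / 3 = 3 dB.
Threshold = output − output overshoot = -10 − 3 = -13 dBV.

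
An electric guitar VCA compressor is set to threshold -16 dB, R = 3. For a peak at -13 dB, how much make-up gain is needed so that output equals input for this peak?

The peak compresses to -16 + 3/3 = -15 dB.
To reach -13 dB requires -13 − (-15) = 2 dB of make-up.

2 dB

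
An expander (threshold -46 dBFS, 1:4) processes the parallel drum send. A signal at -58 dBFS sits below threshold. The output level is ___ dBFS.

-94 dBFS

The input is 12 dB below the -46 dBFS threshold.
A 1:4 expander multiplies undershoot by 4: 12 × 4 = 48 dB below threshold.
Output = -46 − 48 = -94 dBFS.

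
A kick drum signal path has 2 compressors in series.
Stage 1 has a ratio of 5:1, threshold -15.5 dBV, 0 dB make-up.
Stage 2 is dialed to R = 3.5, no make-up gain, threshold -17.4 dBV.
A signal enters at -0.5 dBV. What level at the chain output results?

Stage 1: 15 dB above -15.5 dBV, reduced 5:1 to 3 dB above → -12.5 dBV.
Stage 2: -12.5 dBV is 4.9 dB over -17.4 dBV; at 3.5:1 that becomes 1.4 dB over, giving -16 dBV.

-16 dBV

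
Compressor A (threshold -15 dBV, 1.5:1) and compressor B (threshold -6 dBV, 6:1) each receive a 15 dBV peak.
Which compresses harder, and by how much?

A: 30 dB over, compressed to 20 dB over, so 10 dB of GR.
B: 21 dB over, compressed to 3.5 dB over, so 17.5 dB of GR.
Difference: 7.5 dB in favour of B.

B, by 7.5 dB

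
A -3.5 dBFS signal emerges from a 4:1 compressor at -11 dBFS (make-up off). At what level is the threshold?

-13.5 dBFS

Gain reduction = -3.5 − (-11) = 7.5 dB; output overshoot = GR / (R − 1) = 7.5 / 3 = 2.5 dB.
Threshold = output − output overshoot = -11 − 2.5 = -13.5 dBFS.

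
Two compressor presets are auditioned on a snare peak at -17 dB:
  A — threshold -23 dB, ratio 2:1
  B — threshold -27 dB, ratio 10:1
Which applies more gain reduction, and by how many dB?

A: 6 dB over, compressed to 3 dB over, so 3 dB of GR.
B: 10 dB over, compressed to 1 dB over, so 9 dB of GR.
Difference: 6 dB in favour of B.

B, by 6 dB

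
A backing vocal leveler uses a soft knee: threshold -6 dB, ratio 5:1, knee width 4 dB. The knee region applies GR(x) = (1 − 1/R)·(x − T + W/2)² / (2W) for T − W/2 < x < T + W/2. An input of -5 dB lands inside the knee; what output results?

-5.9 dB

x − T + W/2 = -5 − (-6) + 2 = 3.
GR = (1 − 1/5) × 3² / 8 = 0.8 × 9 / 8 = 0.9 dB.
Output = -5 − 0.9 = -5.9 dB.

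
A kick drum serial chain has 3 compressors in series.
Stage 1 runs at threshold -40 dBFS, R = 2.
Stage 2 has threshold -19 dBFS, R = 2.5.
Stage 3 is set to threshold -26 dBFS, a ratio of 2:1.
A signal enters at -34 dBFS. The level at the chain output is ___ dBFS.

-37 dBFS

Stage 1: -34 dBFS is 6 dB over -40 dBFS; at 2:1 that becomes 3 dB over, giving -37 dBFS.
Stage 2: -37 dBFS ≤ -19 dBFS, so stage 2 doesn't engage; output -37 dBFS.
Stage 3: -37 dBFS is at or below the -26 dBFS threshold — no compression; output -37 dBFS.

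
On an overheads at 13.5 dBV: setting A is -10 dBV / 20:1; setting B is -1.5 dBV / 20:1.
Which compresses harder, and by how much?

A, by 8.075 dB

A: 23.5 dB over, compressed to 1.175 dB over, so 22.325 dB of GR.
B: 15 dB over, compressed to 0.75 dB over, so 14.25 dB of GR.
A reduces 8.075 dB more.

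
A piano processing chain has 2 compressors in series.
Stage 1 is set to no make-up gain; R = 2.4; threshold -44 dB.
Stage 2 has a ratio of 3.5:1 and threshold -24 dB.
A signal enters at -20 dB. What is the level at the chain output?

Stage 1: overshoot 24 dB → 24/2.4 = 10 dB → -34 dB.
Stage 2: -34 dB ≤ -24 dB, so stage 2 doesn't engage; output -34 dB.

-34 dB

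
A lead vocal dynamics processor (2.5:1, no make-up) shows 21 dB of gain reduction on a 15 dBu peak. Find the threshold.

-20 dBu

Let T be the threshold. Output overshoot = (input overshoot)/R, so -6 − T = (15 − T)/2.5.
2.5·(-6 − T) = 15 − T → 1.5·T = -15 − 15 = -30.
T = -30/1.5 = -20 dBu.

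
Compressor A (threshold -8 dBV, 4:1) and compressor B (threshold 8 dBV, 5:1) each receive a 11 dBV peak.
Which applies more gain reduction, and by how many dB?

A: GR = 19 − 19/4 = 14.25 dB.
B: GR = 3 − 3/5 = 2.4 dB.
A reduces 11.85 dB more.

A, by 11.85 dB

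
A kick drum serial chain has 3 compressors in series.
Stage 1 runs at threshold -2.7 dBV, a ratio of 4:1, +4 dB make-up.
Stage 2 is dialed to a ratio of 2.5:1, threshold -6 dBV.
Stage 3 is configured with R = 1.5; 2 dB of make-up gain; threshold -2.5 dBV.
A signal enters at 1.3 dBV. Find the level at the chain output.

Stage 1: 1.3 dBV is 4 dB over -2.7 dBV; at 4:1 that becomes 1 dB over, giving -1.7 dBV; +4 dB make-up → 2.3 dBV.
Stage 2: 2.3 dBV is 8.3 dB over -6 dBV; at 2.5:1 that becomes 3.32 dB over, giving -2.68 dBV.
Stage 3: -2.68 dBV ≤ -2.5 dBV, so stage 3 doesn't engage; make-up brings it to -0.68 dBV.

-0.68 dBV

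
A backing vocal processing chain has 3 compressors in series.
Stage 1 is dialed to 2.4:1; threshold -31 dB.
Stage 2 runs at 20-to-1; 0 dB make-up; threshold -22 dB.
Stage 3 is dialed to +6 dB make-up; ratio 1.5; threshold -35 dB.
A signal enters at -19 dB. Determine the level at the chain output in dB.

-23 dB

Stage 1: overshoot 12 dB → 12/2.4 = 5 dB → -26 dB.
Stage 2: -26 dB is at or below the -22 dB threshold — no compression; output -26 dB.
Stage 3: -26 dB is 9 dB over -35 dB; at 1.5:1 that becomes 6 dB over, giving -29 dB; +6 dB make-up → -23 dB.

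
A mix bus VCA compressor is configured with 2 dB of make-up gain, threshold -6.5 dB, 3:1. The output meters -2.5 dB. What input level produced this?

-0.5 dB

Before make-up, the level was -2.5 − 2 = -4.5 dB.
Post-compression overshoot = -4.5 − (-6.5) = 2 dB.
Before 3:1 compression the overshoot was 2 × 3 = 6 dB, so input = -6.5 + 6 = -0.5 dB.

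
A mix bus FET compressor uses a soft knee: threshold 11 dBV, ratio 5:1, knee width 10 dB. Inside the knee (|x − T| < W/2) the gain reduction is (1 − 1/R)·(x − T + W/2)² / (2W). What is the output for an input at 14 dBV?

11.44 dBV

x − T + W/2 = 14 − 11 + 5 = 8.
GR = (1 − 1/5) × 8² / 20 = 0.8 × 64 / 20 = 2.56 dB.
Output = 14 − 2.56 = 11.44 dBV.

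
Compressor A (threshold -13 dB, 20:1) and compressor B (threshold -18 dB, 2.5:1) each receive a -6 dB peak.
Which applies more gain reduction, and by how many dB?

A: GR = 7 − 7/20 = 6.65 dB.
B: GR = 12 − 12/2.5 = 7.2 dB.
B reduces 0.55 dB more.

B, by 0.55 dB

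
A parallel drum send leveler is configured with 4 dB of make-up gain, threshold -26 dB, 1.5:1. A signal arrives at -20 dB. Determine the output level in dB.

-20 dB sits 6 dB over threshold.
The 6 dB excess becomes 4 dB after 1.5:1 reduction.
So the level is -26 + 4 = -22 dB; make-up adds 4 dB, giving -18 dB.

-18 dB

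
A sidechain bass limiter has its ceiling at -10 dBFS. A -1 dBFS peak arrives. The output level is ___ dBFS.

-10 dBFS

The limiter clamps the peak to its -10 dBFS ceiling.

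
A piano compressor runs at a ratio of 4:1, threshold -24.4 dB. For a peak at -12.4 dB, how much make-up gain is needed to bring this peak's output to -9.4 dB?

Overshoot 12 dB → 12/4 = 3 dB after compression, so the compressed level is -24.4 + 3 = -21.4 dB.
Make-up = target − compressed = -9.4 − (-21.4) = 12 dB.

12 dB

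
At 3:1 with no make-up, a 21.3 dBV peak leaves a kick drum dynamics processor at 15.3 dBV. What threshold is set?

12.3 dBV

Let T be the threshold. Output overshoot = (input overshoot)/R, so 15.3 − T = (21.3 − T)/3.
3·(15.3 − T) = 21.3 − T → 2·T = 45.9 − 21.3 = 24.6.
T = 24.6/2 = 12.3 dBV.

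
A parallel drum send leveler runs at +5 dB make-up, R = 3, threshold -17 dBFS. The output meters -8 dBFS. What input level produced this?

-5 dBFS

Stripping the +5 dB make-up gives -13 dBFS at the gain stage.
The compressed level sits -13 − (-17) = 4 dB over threshold.
Input overshoot = R × output overshoot = 12 dB → input = -17 + 12 = -5 dBFS.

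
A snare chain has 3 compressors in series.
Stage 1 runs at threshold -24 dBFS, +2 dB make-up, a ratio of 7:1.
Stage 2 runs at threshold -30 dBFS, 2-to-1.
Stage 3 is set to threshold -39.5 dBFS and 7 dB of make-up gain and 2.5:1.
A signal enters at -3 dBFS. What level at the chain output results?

-26.5 dBFS

Stage 1: -3 dBFS is 21 dB over -24 dBFS; at 7:1 that becomes 3 dB over, giving -21 dBFS; +2 dB make-up → -19 dBFS.
Stage 2: overshoot 11 dB → 11/2 = 5.5 dB → -24.5 dBFS.
Stage 3: overshoot 15 dB → 15/2.5 = 6 dB → -33.5 dBFS; +7 dB make-up → -26.5 dBFS.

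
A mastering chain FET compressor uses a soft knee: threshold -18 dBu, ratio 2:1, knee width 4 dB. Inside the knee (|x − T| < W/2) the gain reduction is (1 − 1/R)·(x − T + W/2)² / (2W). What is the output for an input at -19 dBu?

x − T + W/2 = -19 − (-18) + 2 = 1.
GR = (1 − 1/2) × 1² / 8 = 0.5 × 1 / 8 = 0.0625 dB.
Output = -19 − 0.0625 = -19.0625 dBu.

-19.0625 dBu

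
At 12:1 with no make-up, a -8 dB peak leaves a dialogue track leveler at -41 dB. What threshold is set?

Let T be the threshold. Output overshoot = (input overshoot)/R, so -41 − T = (-8 − T)/12.
12·(-41 − T) = -8 − T → 11·T = -492 − (-8) = -484.
T = -484/11 = -44 dB.

-44 dB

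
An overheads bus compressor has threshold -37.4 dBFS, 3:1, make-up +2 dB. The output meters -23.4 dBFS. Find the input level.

-1.4 dBFS

Remove make-up: -23.4 − 2 = -25.4 dBFS.
The compressed level sits -25.4 − (-37.4) = 12 dB over threshold.
Before 3:1 compression the overshoot was 12 × 3 = 36 dB, so input = -37.4 + 36 = -1.4 dBFS.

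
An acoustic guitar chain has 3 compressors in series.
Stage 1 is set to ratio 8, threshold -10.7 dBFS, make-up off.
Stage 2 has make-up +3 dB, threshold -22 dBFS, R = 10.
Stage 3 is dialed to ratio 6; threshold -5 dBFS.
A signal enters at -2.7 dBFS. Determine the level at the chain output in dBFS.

Stage 1: overshoot 8 dB → 8/8 = 1 dB → -9.7 dBFS.
Stage 2: 12.3 dB above -22 dBFS, reduced 10:1 to 1.23 dB above → -20.77 dBFS; +3 dB make-up → -17.77 dBFS.
Stage 3: -17.77 dBFS ≤ -5 dBFS, so stage 3 doesn't engage; output -17.77 dBFS.

-17.77 dBFS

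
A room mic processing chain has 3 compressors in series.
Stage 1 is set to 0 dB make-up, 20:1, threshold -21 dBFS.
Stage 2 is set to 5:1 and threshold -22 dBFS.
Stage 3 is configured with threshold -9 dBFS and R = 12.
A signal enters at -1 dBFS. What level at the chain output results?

-21.6 dBFS

Stage 1: 20 dB above -21 dBFS, reduced 20:1 to 1 dB above → -20 dBFS.
Stage 2: -20 dBFS is 2 dB over -22 dBFS; at 5:1 that becomes 0.4 dB over, giving -21.6 dBFS.
Stage 3: -21.6 dBFS ≤ -9 dBFS, so stage 3 doesn't engage; output -21.6 dBFS.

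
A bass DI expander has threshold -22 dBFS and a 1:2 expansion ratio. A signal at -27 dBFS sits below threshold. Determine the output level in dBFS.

The input is 5 dB below the -22 dBFS threshold.
A 1:2 expander multiplies undershoot by 2: 5 × 2 = 10 dB below threshold.
Output = -22 − 10 = -32 dBFS.

-32 dBFS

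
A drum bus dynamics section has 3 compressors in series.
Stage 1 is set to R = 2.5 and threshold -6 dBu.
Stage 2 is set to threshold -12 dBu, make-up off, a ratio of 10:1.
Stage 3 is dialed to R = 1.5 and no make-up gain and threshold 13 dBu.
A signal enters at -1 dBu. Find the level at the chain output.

-11.2 dBu

Stage 1: -1 dBu is 5 dB over -6 dBu; at 2.5:1 that becomes 2 dB over, giving -4 dBu.
Stage 2: 8 dB above -12 dBu, reduced 10:1 to 0.8 dB above → -11.2 dBu.
Stage 3: -11.2 dBu ≤ 13 dBu, so stage 3 doesn't engage; output -11.2 dBu.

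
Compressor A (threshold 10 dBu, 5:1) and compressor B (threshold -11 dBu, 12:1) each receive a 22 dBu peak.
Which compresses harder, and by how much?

B, by 20.65 dB

A: overshoot 12 dB → output overshoot 2.4 dB → GR 9.6 dB.
B: overshoot 33 dB → output overshoot 2.75 dB → GR 30.25 dB.
B applies 20.65 dB more gain reduction.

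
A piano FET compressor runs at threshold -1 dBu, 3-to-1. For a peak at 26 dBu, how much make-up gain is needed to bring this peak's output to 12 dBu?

The peak compresses to -1 + 27/3 = 8 dBu.
To reach 12 dBu requires 12 − 8 = 4 dB of make-up.

4 dB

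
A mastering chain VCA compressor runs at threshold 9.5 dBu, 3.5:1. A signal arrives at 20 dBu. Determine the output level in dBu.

12.5 dBu

20 dBu sits 10.5 dB over threshold.
At 3.5:1 the overshoot is divided by 3.5, leaving 3 dB above threshold.
So the level is 9.5 + 3 = 12.5 dBu.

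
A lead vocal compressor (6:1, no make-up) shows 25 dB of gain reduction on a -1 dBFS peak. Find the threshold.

Let T be the threshold. Output overshoot = (input overshoot)/R, so -26 − T = (-1 − T)/6.
6·(-26 − T) = -1 − T → 5·T = -156 − (-1) = -155.
T = -155/5 = -31 dBFS.

-31 dBFS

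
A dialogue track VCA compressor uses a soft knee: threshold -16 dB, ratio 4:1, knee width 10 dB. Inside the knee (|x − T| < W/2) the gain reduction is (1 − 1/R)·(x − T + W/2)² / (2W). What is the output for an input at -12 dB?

-15.0375 dB

x − T + W/2 = -12 − (-16) + 5 = 9.
GR = (1 − 1/4) × 9² / 20 = 0.75 × 81 / 20 = 3.0375 dB.
Output = -12 − 3.0375 = -15.0375 dB.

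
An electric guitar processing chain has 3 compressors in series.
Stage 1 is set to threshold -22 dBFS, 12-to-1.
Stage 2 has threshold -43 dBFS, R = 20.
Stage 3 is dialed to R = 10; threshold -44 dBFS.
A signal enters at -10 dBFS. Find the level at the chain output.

Stage 1: 12 dB above -22 dBFS, reduced 12:1 to 1 dB above → -21 dBFS.
Stage 2: overshoot 22 dB → 22/20 = 1.1 dB → -41.9 dBFS.
Stage 3: -41.9 dBFS is 2.1 dB over -44 dBFS; at 10:1 that becomes 0.21 dB over, giving -43.79 dBFS.

-43.79 dBFS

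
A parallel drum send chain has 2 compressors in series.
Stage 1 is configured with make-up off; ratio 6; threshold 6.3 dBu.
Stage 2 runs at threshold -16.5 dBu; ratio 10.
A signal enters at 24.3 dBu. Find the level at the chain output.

Stage 1: 24.3 dBu is 18 dB over 6.3 dBu; at 6:1 that becomes 3 dB over, giving 9.3 dBu.
Stage 2: 9.3 dBu is 25.8 dB over -16.5 dBu; at 10:1 that becomes 2.58 dB over, giving -13.92 dBu.

-13.92 dBu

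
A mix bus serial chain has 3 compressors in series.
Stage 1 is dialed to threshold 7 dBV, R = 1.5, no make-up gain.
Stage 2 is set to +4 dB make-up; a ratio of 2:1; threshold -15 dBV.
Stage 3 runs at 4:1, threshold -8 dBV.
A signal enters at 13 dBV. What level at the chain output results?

Stage 1: 13 dBV is 6 dB over 7 dBV; at 1.5:1 that becomes 4 dB over, giving 11 dBV.
Stage 2: 11 dBV is 26 dB over -15 dBV; at 2:1 that becomes 13 dB over, giving -2 dBV; +4 dB make-up → 2 dBV.
Stage 3: 10 dB above -8 dBV, reduced 4:1 to 2.5 dB above → -5.5 dBV.

-5.5 dBV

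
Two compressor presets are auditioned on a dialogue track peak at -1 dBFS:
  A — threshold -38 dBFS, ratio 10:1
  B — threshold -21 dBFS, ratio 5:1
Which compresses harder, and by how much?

A: overshoot 37 dB → output overshoot 3.7 dB → GR 33.3 dB.
B: overshoot 20 dB → output overshoot 4 dB → GR 16 dB.
A reduces 17.3 dB more.

A, by 17.3 dB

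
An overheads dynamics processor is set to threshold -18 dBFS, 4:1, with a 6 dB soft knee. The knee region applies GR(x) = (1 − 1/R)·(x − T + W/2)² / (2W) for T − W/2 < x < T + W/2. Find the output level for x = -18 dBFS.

x − T + W/2 = -18 − (-18) + 3 = 3.
GR = (1 − 1/4) × 3² / 12 = 0.75 × 9 / 12 = 0.5625 dB.
Output = -18 − 0.5625 = -18.5625 dBFS.

-18.5625 dBFS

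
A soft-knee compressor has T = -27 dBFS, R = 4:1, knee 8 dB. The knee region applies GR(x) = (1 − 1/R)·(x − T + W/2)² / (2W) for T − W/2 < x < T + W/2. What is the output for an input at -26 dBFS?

x − T + W/2 = -26 − (-27) + 4 = 5.
GR = (1 − 1/4) × 5² / 16 = 0.75 × 25 / 16 = 1.171875 dB.
Output = -26 − 1.171875 = -27.171875 dBFS.

-27.171875 dBFS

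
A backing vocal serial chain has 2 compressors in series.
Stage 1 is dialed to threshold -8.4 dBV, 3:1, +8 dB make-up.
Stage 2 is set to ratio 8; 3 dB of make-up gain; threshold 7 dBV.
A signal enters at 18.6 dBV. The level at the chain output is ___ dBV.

10.2 dBV

Stage 1: overshoot 27 dB → 27/3 = 9 dB → 0.6 dBV; +8 dB make-up → 8.6 dBV.
Stage 2: overshoot 1.6 dB → 1.6/8 = 0.2 dB → 7.2 dBV; +3 dB make-up → 10.2 dBV.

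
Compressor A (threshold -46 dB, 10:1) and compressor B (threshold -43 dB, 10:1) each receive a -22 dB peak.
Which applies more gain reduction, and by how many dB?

A, by 2.7 dB

A: overshoot 24 dB → output overshoot 2.4 dB → GR 21.6 dB.
B: overshoot 21 dB → output overshoot 2.1 dB → GR 18.9 dB.
A reduces 2.7 dB more.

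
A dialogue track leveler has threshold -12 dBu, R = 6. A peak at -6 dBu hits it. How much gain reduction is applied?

Overshoot = -6 − (-12) = 6 dB.
At 6:1, output sits 6/6 = 1 dB above threshold.
GR = overshoot in − overshoot out = 6 − 1 = 5 dB.

5 dB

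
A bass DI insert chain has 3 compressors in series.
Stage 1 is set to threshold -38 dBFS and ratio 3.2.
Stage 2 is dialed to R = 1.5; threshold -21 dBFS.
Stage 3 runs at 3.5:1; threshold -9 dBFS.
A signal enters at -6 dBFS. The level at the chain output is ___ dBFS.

-28 dBFS

Stage 1: -6 dBFS is 32 dB over -38 dBFS; at 3.2:1 that becomes 10 dB over, giving -28 dBFS.
Stage 2: -28 dBFS is at or below the -21 dBFS threshold — no compression; output -28 dBFS.
Stage 3: -28 dBFS ≤ -9 dBFS, so stage 3 doesn't engage; output -28 dBFS.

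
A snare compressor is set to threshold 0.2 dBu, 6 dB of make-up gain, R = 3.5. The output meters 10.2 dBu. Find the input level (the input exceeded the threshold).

14.2 dBu

Remove make-up: 10.2 − 6 = 4.2 dBu.
The compressed level sits 4.2 − 0.2 = 4 dB over threshold.
Input overshoot = R × output overshoot = 14 dB → input = 0.2 + 14 = 14.2 dBu.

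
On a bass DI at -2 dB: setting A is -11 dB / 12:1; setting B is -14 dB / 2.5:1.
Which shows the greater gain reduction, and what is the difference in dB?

A: overshoot 9 dB → output overshoot 0.75 dB → GR 8.25 dB.
B: overshoot 12 dB → output overshoot 4.8 dB → GR 7.2 dB.
A applies 1.05 dB more gain reduction.

A, by 1.05 dB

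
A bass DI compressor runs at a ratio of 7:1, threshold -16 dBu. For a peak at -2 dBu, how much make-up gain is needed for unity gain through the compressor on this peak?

The peak compresses to -16 + 14/7 = -14 dBu.
To reach -2 dBu requires -2 − (-14) = 12 dB of make-up.

12 dB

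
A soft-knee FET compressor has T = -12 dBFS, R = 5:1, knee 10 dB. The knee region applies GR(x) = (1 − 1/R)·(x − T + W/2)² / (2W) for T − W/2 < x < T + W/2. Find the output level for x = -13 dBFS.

x − T + W/2 = -13 − (-12) + 5 = 4.
GR = (1 − 1/5) × 4² / 20 = 0.8 × 16 / 20 = 0.64 dB.
Output = -13 − 0.64 = -13.64 dBFS.

-13.64 dBFS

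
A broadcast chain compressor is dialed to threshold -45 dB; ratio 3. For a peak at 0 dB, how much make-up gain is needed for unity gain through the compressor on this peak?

The peak compresses to -45 + 45/3 = -30 dB.
To reach 0 dB requires 0 − (-30) = 30 dB of make-up.

30 dB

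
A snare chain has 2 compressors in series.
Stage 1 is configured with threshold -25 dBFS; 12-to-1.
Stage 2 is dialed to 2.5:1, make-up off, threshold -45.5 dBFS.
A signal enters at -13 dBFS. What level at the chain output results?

Stage 1: 12 dB above -25 dBFS, reduced 12:1 to 1 dB above → -24 dBFS.
Stage 2: -24 dBFS is 21.5 dB over -45.5 dBFS; at 2.5:1 that becomes 8.6 dB over, giving -36.9 dBFS.

-36.9 dBFS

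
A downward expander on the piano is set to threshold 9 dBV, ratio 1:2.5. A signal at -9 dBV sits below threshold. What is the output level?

-36 dBV

The input is 18 dB below the 9 dBV threshold.
A 1:2.5 expander multiplies undershoot by 2.5: 18 × 2.5 = 45 dB below threshold.
Output = 9 − 45 = -36 dBV.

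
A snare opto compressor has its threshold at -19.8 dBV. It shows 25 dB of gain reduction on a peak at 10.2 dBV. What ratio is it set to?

6:1

Input overshoot = 10.2 − (-19.8) = 30 dB.
Output overshoot = 30 − 25 = 5 dB.
Ratio = input overshoot / output overshoot = 30 / 5 = 6.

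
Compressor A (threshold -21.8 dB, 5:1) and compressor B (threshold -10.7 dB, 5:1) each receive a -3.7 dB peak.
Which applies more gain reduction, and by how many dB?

A: 18.1 dB over, compressed to 3.62 dB over, so 14.48 dB of GR.
B: 7 dB over, compressed to 1.4 dB over, so 5.6 dB of GR.
Difference: 8.88 dB in favour of A.

A, by 8.88 dB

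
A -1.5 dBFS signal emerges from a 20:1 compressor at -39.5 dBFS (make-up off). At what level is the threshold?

-41.5 dBFS

Input is 40 dB above T (since output overshoot × R = input overshoot: (-39.5 − T)·20 = -1.5 − T gives T = -41.5 dBFS).
Check: -41.5 + (-1.5 − (-41.5))/20 = -41.5 + 2 = -39.5 dBFS. ✓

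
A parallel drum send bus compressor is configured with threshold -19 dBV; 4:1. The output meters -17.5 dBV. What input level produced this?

That's 1.5 dB above the -19 dBV threshold.
Undo the ratio: input overshoot = 1.5 × 4 = 6 dB, giving input = -13 dBV.

-13 dBV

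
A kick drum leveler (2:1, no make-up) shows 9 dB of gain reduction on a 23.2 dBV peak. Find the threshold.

Let T be the threshold. Output overshoot = (input overshoot)/R, so 14.2 − T = (23.2 − T)/2.
2·(14.2 − T) = 23.2 − T → 1·T = 28.4 − 23.2 = 5.2.
T = 5.2/1 = 5.2 dBV.

5.2 dBV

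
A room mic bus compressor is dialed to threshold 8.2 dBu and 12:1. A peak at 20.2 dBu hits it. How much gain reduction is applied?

20.2 dBu exceeds the threshold by 12 dB.
After 12:1 compression the overshoot becomes 12/12 = 1 dB.
Gain reduction = 12 − 1 = 11 dB.

11 dB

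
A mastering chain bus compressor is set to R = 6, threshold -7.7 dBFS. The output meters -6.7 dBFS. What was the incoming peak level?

-1.7 dBFS

The compressed level sits -6.7 − (-7.7) = 1 dB over threshold.
Undo the ratio: input overshoot = 1 × 6 = 6 dB, giving input = -1.7 dBFS.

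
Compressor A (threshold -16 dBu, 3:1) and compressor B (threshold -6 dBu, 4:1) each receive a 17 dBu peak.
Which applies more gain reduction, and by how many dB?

A, by 4.75 dB

A: 33 dB over, compressed to 11 dB over, so 22 dB of GR.
B: 23 dB over, compressed to 5.75 dB over, so 17.25 dB of GR.
Difference: 4.75 dB in favour of A.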